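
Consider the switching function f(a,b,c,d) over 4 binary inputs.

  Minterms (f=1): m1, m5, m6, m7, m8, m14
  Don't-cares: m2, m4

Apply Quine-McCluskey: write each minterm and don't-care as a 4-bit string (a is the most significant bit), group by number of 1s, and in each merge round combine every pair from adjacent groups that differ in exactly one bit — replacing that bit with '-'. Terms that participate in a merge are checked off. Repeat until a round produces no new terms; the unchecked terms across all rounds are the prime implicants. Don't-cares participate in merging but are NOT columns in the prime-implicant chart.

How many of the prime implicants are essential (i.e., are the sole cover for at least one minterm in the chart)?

4

Round 0: 0001✓ 0010✓ 0100✓ 0101✓ 0110✓ 0111✓ 1000 1110✓
Round 1: -110 0-01 0-10 01-0✓ 01-1✓ 010-✓ 011-✓
Round 2: 01--
PIs = {-110, 0-01, 0-10, 01--, 1000}
Coverage chart:
  m1: 0-01 ←essential
  m5: 0-01,01--
  m6: -110,0-10,01--
  m7: 01-- ←essential
  m8: 1000 ←essential
  m14: -110 ←essential
Essential: -110, 0-01, 01--, 1000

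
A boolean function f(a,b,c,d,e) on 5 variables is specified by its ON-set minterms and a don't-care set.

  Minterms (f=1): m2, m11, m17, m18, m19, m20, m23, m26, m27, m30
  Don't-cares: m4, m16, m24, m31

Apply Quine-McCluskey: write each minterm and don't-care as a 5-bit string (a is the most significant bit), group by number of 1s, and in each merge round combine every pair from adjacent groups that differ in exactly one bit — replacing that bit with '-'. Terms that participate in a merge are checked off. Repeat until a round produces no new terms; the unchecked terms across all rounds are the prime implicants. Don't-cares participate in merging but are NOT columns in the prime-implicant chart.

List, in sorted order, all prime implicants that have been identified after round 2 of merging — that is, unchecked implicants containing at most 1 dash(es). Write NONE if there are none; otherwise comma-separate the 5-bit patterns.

-0010, -0100, -1011, 10-00

Round 0: 00010✓ 00100✓ 01011✓ 10000✓ 10001✓ 10010✓ 10011✓ 10100✓ 10111✓ 11000✓ 11010✓ 11011✓ 11110✓ 11111✓
Round 1: -0010 -0100 -1011 1-000✓ 1-010✓ 1-011✓ 1-111✓ 10-00 10-11✓ 100-0✓ 100-1✓ 1000-✓ 1001-✓ 11-10✓ 11-11✓ 110-0✓ 1101-✓ 1111-✓
Round 2: 1--11 1-0-0 1-01- 100-- 11-1-
PIs = {-0010, -0100, -1011, 1--11, 1-0-0, 1-01-, 10-00, 100--, 11-1-}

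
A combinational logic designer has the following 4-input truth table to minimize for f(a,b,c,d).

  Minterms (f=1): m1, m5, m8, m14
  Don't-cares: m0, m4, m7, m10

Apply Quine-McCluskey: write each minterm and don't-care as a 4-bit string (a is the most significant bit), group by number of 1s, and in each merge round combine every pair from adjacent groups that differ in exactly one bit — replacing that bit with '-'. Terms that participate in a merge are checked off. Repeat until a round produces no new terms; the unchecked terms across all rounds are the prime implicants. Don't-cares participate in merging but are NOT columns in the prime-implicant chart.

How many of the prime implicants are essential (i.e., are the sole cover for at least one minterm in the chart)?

2

size-2^0 implicants → 0000(✓)  0001(✓)  0100(✓)  0101(✓)  0111(✓)  1000(✓)  1010(✓)  1110(✓)
size-2^1 implicants → -000  0-00(✓)  0-01(✓)  000-(✓)  01-1  010-(✓)  1-10  10-0
size-2^2 implicants → 0-0-
Unchecked terms (primes): -000, 0-0-, 01-1, 1-10, 10-0
Minterm coverage:
  m1 ⊆ 0-0- [E]
  m5 ⊆ 0-0-,01-1
  m8 ⊆ -000,10-0
  m14 ⊆ 1-10 [E]
E = {0-0-, 1-10}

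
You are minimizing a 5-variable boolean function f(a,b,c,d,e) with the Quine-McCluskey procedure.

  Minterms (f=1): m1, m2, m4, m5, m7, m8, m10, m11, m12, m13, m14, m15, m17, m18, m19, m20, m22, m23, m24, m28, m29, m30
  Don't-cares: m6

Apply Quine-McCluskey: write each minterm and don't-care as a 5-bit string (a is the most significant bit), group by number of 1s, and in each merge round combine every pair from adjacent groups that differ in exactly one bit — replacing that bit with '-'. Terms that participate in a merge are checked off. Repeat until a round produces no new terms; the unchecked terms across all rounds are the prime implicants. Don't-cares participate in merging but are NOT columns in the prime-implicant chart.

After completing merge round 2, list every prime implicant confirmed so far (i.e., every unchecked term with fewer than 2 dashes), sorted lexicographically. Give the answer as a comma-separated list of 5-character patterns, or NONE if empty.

-0001, 00-01, 100-1

Round 0: 00001✓ 00010✓ 00100✓ 00101✓ 00110✓ 00111✓ 01000✓ 01010✓ 01011✓ 01100✓ 01101✓ 01110✓ 01111✓ 10001✓ 10010✓ 10011✓ 10100✓ 10110✓ 10111✓ 11000✓ 11100✓ 11101✓ 11110✓
Round 1: -0001 -0010✓ -0100✓ -0110✓ -0111✓ -1000✓ -1100✓ -1101✓ -1110✓ 0-010✓ 0-100✓ 0-101✓ 0-110✓ 0-111✓ 00-01 00-10✓ 001-0✓ 001-1✓ 0010-✓ 0011-✓ 01-00✓ 01-10✓ 01-11✓ 010-0✓ 0101-✓ 011-0✓ 011-1✓ 0110-✓ 0111-✓ 1-100✓ 1-110✓ 10-10✓ 10-11✓ 100-1 1001-✓ 101-0✓ 1011-✓ 11-00✓ 111-0✓ 1110-✓
Round 2: --100✓ --110✓ -0-10 -01-0✓ -011- -1-00 -11-0✓ -110- 0--10 0-1-0✓ 0-1-1✓ 0-10-✓ 0-11-✓ 001--✓ 01--0 01-1- 011--✓ 1-1-0✓ 10-1-
Round 3: --1-0 0-1--
PIs = {--1-0, -0-10, -0001, -011-, -1-00, -110-, 0--10, 0-1--, 00-01, 01--0, 01-1-, 10-1-, 100-1}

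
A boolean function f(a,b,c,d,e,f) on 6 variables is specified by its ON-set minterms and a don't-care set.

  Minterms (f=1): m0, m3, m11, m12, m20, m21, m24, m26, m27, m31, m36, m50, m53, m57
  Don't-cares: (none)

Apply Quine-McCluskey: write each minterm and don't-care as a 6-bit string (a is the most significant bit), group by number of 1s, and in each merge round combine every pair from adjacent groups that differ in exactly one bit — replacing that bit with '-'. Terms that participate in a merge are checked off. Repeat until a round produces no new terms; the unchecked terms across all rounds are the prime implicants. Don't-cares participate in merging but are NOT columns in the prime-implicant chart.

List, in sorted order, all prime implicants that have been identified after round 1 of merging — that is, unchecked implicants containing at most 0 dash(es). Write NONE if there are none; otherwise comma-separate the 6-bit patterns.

Round 0: 000000 000011✓ 001011✓ 001100 010100✓ 010101✓ 011000✓ 011010✓ 011011✓ 011111✓ 100100 110010 110101✓ 111001
Round 1: -10101 0-1011 00-011 01010- 011-11 0110-0 01101-
PIs = {-10101, 0-1011, 00-011, 000000, 001100, 01010-, 011-11, 0110-0, 01101-, 100100, 110010, 111001}

000000, 001100, 100100, 110010, 111001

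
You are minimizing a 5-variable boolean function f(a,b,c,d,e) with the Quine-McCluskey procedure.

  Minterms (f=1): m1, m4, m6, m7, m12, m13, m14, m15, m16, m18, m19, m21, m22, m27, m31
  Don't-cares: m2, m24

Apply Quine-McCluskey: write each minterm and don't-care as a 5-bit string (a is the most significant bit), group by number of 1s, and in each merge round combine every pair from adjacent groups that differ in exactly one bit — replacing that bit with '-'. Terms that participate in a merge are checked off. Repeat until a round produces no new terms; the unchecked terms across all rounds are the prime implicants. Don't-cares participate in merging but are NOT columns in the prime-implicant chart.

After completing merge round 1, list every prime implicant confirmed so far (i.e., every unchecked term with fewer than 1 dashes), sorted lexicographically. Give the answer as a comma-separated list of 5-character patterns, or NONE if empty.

00001, 10101

size-2^0 implicants → 00001  00010(✓)  00100(✓)  00110(✓)  00111(✓)  01100(✓)  01101(✓)  01110(✓)  01111(✓)  10000(✓)  10010(✓)  10011(✓)  10101  10110(✓)  11000(✓)  11011(✓)  11111(✓)
size-2^1 implicants → -0010(✓)  -0110(✓)  -1111  0-100(✓)  0-110(✓)  0-111(✓)  00-10(✓)  001-0(✓)  0011-(✓)  011-0(✓)  011-1(✓)  0110-(✓)  0111-(✓)  1-000  1-011  10-10(✓)  100-0  1001-  11-11
size-2^2 implicants → -0-10  0-1-0  0-11-  011--
Unchecked terms (primes): -0-10, -1111, 0-1-0, 0-11-, 00001, 011--, 1-000, 1-011, 100-0, 1001-, 10101, 11-11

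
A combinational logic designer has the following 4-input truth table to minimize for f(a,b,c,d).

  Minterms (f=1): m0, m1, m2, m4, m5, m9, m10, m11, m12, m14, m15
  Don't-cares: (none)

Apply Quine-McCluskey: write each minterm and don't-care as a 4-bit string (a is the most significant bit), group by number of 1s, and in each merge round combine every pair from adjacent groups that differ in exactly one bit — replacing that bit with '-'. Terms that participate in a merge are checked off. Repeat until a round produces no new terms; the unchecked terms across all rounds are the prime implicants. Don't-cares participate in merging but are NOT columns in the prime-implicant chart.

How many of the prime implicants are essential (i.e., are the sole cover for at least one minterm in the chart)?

[col 0] 0000*, 0001*, 0010*, 0100*, 0101*, 1001*, 1010*, 1011*, 1100*, 1110*, 1111*
[col 1] -001, -010, -100, 0-00*, 0-01*, 00-0, 000-*, 010-*, 1-10*, 1-11*, 10-1, 101-*, 11-0, 111-*
[col 2] 0-0-, 1-1-
Prime implicants: -001, -010, -100, 0-0-, 00-0, 1-1-, 10-1, 11-0
PI chart (minterm → PIs covering it):
  0 | 0-0-,00-0
  1 | -001,0-0-
  2 | -010,00-0
  4 | -100,0-0-
  5 | 0-0-  (sole → essential)
  9 | -001,10-1
  10 | -010,1-1-
  11 | 1-1-,10-1
  12 | -100,11-0
  14 | 1-1-,11-0
  15 | 1-1-  (sole → essential)
Essential prime implicants: 0-0-, 1-1-

2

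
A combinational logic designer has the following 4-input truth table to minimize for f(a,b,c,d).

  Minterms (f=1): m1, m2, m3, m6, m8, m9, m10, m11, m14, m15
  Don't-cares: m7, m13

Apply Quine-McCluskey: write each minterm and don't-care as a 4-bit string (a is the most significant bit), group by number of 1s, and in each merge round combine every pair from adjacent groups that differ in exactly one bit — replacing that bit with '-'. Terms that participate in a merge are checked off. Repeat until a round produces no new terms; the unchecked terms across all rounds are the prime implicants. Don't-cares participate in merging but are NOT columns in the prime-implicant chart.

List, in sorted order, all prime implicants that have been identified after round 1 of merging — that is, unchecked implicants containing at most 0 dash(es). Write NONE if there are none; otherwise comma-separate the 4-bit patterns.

NONE

size-2^0 implicants → 0001(✓)  0010(✓)  0011(✓)  0110(✓)  0111(✓)  1000(✓)  1001(✓)  1010(✓)  1011(✓)  1101(✓)  1110(✓)  1111(✓)
size-2^1 implicants → -001(✓)  -010(✓)  -011(✓)  -110(✓)  -111(✓)  0-10(✓)  0-11(✓)  00-1(✓)  001-(✓)  011-(✓)  1-01(✓)  1-10(✓)  1-11(✓)  10-0(✓)  10-1(✓)  100-(✓)  101-(✓)  11-1(✓)  111-(✓)
size-2^2 implicants → --10(✓)  --11(✓)  -0-1  -01-(✓)  -11-(✓)  0-1-(✓)  1--1  1-1-(✓)  10--
size-2^3 implicants → --1-
Unchecked terms (primes): --1-, -0-1, 1--1, 10--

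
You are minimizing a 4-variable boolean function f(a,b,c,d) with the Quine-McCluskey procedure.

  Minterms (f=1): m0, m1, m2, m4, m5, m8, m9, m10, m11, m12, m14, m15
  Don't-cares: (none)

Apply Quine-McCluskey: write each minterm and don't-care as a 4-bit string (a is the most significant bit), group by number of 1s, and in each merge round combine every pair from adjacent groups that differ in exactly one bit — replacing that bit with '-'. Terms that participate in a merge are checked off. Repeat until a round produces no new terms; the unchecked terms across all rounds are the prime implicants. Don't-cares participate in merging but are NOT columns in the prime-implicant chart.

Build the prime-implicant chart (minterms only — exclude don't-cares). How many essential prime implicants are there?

3

[col 0] 0000*, 0001*, 0010*, 0100*, 0101*, 1000*, 1001*, 1010*, 1011*, 1100*, 1110*, 1111*
[col 1] -000*, -001*, -010*, -100*, 0-00*, 0-01*, 00-0*, 000-*, 010-*, 1-00*, 1-10*, 1-11*, 10-0*, 10-1*, 100-*, 101-*, 11-0*, 111-*
[col 2] --00, -0-0, -00-, 0-0-, 1--0, 1-1-, 10--
Prime implicants: --00, -0-0, -00-, 0-0-, 1--0, 1-1-, 10--
PI chart (minterm → PIs covering it):
  0 | --00,-0-0,-00-,0-0-
  1 | -00-,0-0-
  2 | -0-0  (sole → essential)
  4 | --00,0-0-
  5 | 0-0-  (sole → essential)
  8 | --00,-0-0,-00-,1--0,10--
  9 | -00-,10--
  10 | -0-0,1--0,1-1-,10--
  11 | 1-1-,10--
  12 | --00,1--0
  14 | 1--0,1-1-
  15 | 1-1-  (sole → essential)
Essential prime implicants: -0-0, 0-0-, 1-1-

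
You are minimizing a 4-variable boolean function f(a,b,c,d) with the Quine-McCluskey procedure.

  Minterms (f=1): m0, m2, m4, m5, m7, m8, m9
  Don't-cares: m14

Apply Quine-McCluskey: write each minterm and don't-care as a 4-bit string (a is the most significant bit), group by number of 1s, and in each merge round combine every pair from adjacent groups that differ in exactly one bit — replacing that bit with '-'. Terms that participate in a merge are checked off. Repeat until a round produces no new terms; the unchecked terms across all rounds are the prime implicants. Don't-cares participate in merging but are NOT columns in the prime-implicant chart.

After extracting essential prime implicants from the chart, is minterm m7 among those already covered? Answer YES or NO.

size-2^0 implicants → 0000(✓)  0010(✓)  0100(✓)  0101(✓)  0111(✓)  1000(✓)  1001(✓)  1110
size-2^1 implicants → -000  0-00  00-0  01-1  010-  100-
Unchecked terms (primes): -000, 0-00, 00-0, 01-1, 010-, 100-, 1110
Minterm coverage:
  m0 ⊆ -000,0-00,00-0
  m2 ⊆ 00-0 [E]
  m4 ⊆ 0-00,010-
  m5 ⊆ 01-1,010-
  m7 ⊆ 01-1 [E]
  m8 ⊆ -000,100-
  m9 ⊆ 100- [E]
E = {00-0, 01-1, 100-}

YES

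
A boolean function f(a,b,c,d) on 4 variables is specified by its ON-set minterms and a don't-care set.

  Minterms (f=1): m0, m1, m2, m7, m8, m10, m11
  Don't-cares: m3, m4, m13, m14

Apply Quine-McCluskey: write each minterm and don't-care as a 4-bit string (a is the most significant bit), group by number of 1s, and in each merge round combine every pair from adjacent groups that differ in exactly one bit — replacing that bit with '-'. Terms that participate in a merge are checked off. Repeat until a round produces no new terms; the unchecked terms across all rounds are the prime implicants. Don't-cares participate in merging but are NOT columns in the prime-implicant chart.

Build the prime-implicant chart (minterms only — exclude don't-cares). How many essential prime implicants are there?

[col 0] 0000*, 0001*, 0010*, 0011*, 0100*, 0111*, 1000*, 1010*, 1011*, 1101, 1110*
[col 1] -000*, -010*, -011*, 0-00, 0-11, 00-0*, 00-1*, 000-*, 001-*, 1-10, 10-0*, 101-*
[col 2] -0-0, -01-, 00--
Prime implicants: -0-0, -01-, 0-00, 0-11, 00--, 1-10, 1101
PI chart (minterm → PIs covering it):
  0 | -0-0,0-00,00--
  1 | 00--  (sole → essential)
  2 | -0-0,-01-,00--
  7 | 0-11  (sole → essential)
  8 | -0-0  (sole → essential)
  10 | -0-0,-01-,1-10
  11 | -01-  (sole → essential)
Essential prime implicants: -0-0, -01-, 0-11, 00--

4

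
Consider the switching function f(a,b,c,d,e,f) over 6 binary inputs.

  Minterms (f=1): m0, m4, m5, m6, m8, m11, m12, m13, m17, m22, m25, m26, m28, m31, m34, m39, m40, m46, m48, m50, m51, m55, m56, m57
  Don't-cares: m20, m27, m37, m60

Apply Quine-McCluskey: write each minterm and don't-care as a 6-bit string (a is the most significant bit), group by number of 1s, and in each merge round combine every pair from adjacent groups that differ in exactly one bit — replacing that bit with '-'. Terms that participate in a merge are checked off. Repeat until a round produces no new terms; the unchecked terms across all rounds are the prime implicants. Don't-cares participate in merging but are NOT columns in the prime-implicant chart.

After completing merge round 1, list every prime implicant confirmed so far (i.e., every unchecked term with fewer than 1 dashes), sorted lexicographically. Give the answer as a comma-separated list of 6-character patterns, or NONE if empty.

[col 0] 000000*, 000100*, 000101*, 000110*, 001000*, 001011*, 001100*, 001101*, 010001*, 010100*, 010110*, 011001*, 011010*, 011011*, 011100*, 011111*, 100010*, 100101*, 100111*, 101000*, 101110, 110000*, 110010*, 110011*, 110111*, 111000*, 111001*, 111100*
[col 1] -00101, -01000, -11001, -11100, 0-0100*, 0-0110*, 0-1011, 0-1100*, 00-000*, 00-100*, 00-101*, 000-00*, 0001-0*, 00010-*, 001-00*, 00110-*, 01-001, 01-100*, 0101-0*, 011-11, 0110-1, 01101-, 1-0010, 1-0111, 1-1000, 1001-1, 11-000, 110-11, 1100-0, 11001-, 111-00, 11100-
[col 2] 0--100, 0-01-0, 00--00, 00-10-
Prime implicants: -00101, -01000, -11001, -11100, 0--100, 0-01-0, 0-1011, 00--00, 00-10-, 01-001, 011-11, 0110-1, 01101-, 1-0010, 1-0111, 1-1000, 1001-1, 101110, 11-000, 110-11, 1100-0, 11001-, 111-00, 11100-

101110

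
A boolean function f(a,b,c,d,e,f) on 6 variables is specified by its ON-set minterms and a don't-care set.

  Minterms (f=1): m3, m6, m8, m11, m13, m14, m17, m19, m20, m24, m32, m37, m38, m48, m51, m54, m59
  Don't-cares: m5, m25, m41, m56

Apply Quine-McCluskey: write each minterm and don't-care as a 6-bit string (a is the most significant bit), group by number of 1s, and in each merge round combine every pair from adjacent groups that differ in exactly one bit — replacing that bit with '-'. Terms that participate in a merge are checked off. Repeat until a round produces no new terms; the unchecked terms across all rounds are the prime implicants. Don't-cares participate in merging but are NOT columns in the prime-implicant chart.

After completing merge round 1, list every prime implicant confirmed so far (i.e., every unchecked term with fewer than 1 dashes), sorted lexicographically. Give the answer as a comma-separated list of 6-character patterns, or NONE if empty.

010100, 101001

[col 0] 000011*, 000101*, 000110*, 001000*, 001011*, 001101*, 001110*, 010001*, 010011*, 010100, 011000*, 011001*, 100000*, 100101*, 100110*, 101001, 110000*, 110011*, 110110*, 111000*, 111011*
[col 1] -00101, -00110, -10011, -11000, 0-0011, 0-1000, 00-011, 00-101, 00-110, 01-001, 0100-1, 01100-, 1-0000, 1-0110, 11-000, 11-011
Prime implicants: -00101, -00110, -10011, -11000, 0-0011, 0-1000, 00-011, 00-101, 00-110, 01-001, 0100-1, 010100, 01100-, 1-0000, 1-0110, 101001, 11-000, 11-011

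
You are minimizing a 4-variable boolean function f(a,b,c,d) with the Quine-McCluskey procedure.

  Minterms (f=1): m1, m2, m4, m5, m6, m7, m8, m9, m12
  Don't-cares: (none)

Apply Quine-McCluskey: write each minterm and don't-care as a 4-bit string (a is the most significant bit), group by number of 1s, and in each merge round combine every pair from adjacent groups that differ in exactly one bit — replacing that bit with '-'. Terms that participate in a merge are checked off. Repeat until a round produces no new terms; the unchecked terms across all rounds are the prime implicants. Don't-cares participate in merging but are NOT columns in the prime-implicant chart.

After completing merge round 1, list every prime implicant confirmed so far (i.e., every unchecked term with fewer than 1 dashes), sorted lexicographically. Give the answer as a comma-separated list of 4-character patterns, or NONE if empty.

size-2^0 implicants → 0001(✓)  0010(✓)  0100(✓)  0101(✓)  0110(✓)  0111(✓)  1000(✓)  1001(✓)  1100(✓)
size-2^1 implicants → -001  -100  0-01  0-10  01-0(✓)  01-1(✓)  010-(✓)  011-(✓)  1-00  100-
size-2^2 implicants → 01--
Unchecked terms (primes): -001, -100, 0-01, 0-10, 01--, 1-00, 100-

NONE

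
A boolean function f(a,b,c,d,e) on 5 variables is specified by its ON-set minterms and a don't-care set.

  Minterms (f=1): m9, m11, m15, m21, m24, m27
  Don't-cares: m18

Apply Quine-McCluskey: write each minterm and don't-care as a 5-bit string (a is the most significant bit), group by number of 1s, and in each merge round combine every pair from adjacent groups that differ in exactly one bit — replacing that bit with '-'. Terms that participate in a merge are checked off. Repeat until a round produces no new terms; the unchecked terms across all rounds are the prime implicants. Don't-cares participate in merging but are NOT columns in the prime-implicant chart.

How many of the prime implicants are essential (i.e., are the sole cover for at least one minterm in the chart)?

5

[col 0] 01001*, 01011*, 01111*, 10010, 10101, 11000, 11011*
[col 1] -1011, 01-11, 010-1
Prime implicants: -1011, 01-11, 010-1, 10010, 10101, 11000
PI chart (minterm → PIs covering it):
  9 | 010-1  (sole → essential)
  11 | -1011,01-11,010-1
  15 | 01-11  (sole → essential)
  21 | 10101  (sole → essential)
  24 | 11000  (sole → essential)
  27 | -1011  (sole → essential)
Essential prime implicants: -1011, 01-11, 010-1, 10101, 11000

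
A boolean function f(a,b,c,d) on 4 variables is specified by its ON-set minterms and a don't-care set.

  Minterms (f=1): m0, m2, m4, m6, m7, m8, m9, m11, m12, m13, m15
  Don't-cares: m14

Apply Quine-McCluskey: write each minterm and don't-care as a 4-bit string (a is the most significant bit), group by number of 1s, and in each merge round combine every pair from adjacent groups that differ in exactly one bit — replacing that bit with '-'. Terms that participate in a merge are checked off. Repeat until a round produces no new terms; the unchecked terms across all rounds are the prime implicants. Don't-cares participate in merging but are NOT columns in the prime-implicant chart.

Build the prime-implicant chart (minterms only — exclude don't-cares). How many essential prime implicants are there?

3

Round 0: 0000✓ 0010✓ 0100✓ 0110✓ 0111✓ 1000✓ 1001✓ 1011✓ 1100✓ 1101✓ 1110✓ 1111✓
Round 1: -000✓ -100✓ -110✓ -111✓ 0-00✓ 0-10✓ 00-0✓ 01-0✓ 011-✓ 1-00✓ 1-01✓ 1-11✓ 10-1✓ 100-✓ 11-0✓ 11-1✓ 110-✓ 111-✓
Round 2: --00 -1-0 -11- 0--0 1--1 1-0- 11--
PIs = {--00, -1-0, -11-, 0--0, 1--1, 1-0-, 11--}
Coverage chart:
  m0: --00,0--0
  m2: 0--0 ←essential
  m4: --00,-1-0,0--0
  m6: -1-0,-11-,0--0
  m7: -11- ←essential
  m8: --00,1-0-
  m9: 1--1,1-0-
  m11: 1--1 ←essential
  m12: --00,-1-0,1-0-,11--
  m13: 1--1,1-0-,11--
  m15: -11-,1--1,11--
Essential: -11-, 0--0, 1--1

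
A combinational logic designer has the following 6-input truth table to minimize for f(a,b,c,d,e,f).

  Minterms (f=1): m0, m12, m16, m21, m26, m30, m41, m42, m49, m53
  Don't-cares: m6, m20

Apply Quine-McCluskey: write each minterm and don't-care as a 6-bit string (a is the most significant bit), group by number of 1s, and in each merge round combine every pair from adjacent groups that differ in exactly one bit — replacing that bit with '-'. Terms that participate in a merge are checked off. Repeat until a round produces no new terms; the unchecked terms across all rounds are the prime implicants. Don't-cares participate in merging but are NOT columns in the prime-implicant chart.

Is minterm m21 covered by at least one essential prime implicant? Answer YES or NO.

[col 0] 000000*, 000110, 001100, 010000*, 010100*, 010101*, 011010*, 011110*, 101001, 101010, 110001*, 110101*
[col 1] -10101, 0-0000, 010-00, 01010-, 011-10, 110-01
Prime implicants: -10101, 0-0000, 000110, 001100, 010-00, 01010-, 011-10, 101001, 101010, 110-01
PI chart (minterm → PIs covering it):
  0 | 0-0000  (sole → essential)
  12 | 001100  (sole → essential)
  16 | 0-0000,010-00
  21 | -10101,01010-
  26 | 011-10  (sole → essential)
  30 | 011-10  (sole → essential)
  41 | 101001  (sole → essential)
  42 | 101010  (sole → essential)
  49 | 110-01  (sole → essential)
  53 | -10101,110-01
Essential prime implicants: 0-0000, 001100, 011-10, 101001, 101010, 110-01

NO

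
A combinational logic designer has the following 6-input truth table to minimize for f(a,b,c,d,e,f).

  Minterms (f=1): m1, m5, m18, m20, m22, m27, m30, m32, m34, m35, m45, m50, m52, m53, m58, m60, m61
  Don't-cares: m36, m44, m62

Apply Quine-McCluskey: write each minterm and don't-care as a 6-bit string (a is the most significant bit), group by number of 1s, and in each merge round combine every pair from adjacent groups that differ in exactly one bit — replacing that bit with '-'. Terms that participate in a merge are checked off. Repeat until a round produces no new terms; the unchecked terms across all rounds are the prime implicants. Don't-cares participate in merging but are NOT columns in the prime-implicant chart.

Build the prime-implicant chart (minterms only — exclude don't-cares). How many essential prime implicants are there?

5

Round 0: 000001✓ 000101✓ 010010✓ 010100✓ 010110✓ 011011 011110✓ 100000✓ 100010✓ 100011✓ 100100✓ 101100✓ 101101✓ 110010✓ 110100✓ 110101✓ 111010✓ 111100✓ 111101✓ 111110✓
Round 1: -10010 -10100 -11110 000-01 01-110 010-10 0101-0 1-0010 1-0100✓ 1-1100✓ 1-1101✓ 10-100✓ 100-00 1000-0 10001- 10110-✓ 11-010 11-100✓ 11-101✓ 11010-✓ 111-10 1111-0 11110-✓
Round 2: 1--100 1-110- 11-10-
PIs = {-10010, -10100, -11110, 000-01, 01-110, 010-10, 0101-0, 011011, 1--100, 1-0010, 1-110-, 100-00, 1000-0, 10001-, 11-010, 11-10-, 111-10, 1111-0}
Coverage chart:
  m1: 000-01 ←essential
  m5: 000-01 ←essential
  m18: -10010,010-10
  m20: -10100,0101-0
  m22: 01-110,010-10,0101-0
  m27: 011011 ←essential
  m30: -11110,01-110
  m32: 100-00,1000-0
  m34: 1-0010,1000-0,10001-
  m35: 10001- ←essential
  m45: 1-110- ←essential
  m50: -10010,1-0010,11-010
  m52: -10100,1--100,11-10-
  m53: 11-10- ←essential
  m58: 11-010,111-10
  m60: 1--100,1-110-,11-10-,1111-0
  m61: 1-110-,11-10-
Essential: 000-01, 011011, 1-110-, 10001-, 11-10-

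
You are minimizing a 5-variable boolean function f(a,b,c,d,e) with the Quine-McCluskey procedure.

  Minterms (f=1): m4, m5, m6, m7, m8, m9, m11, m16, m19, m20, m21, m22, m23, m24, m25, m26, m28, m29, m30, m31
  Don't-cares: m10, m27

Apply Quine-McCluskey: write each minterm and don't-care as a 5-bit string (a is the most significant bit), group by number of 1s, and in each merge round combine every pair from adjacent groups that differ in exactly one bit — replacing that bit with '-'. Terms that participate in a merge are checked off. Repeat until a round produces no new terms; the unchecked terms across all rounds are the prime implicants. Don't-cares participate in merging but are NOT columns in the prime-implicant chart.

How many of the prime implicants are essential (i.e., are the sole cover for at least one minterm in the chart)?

[col 0] 00100*, 00101*, 00110*, 00111*, 01000*, 01001*, 01010*, 01011*, 10000*, 10011*, 10100*, 10101*, 10110*, 10111*, 11000*, 11001*, 11010*, 11011*, 11100*, 11101*, 11110*, 11111*
[col 1] -0100*, -0101*, -0110*, -0111*, -1000*, -1001*, -1010*, -1011*, 001-0*, 001-1*, 0010-*, 0011-*, 010-0*, 010-1*, 0100-*, 0101-*, 1-000*, 1-011*, 1-100*, 1-101*, 1-110*, 1-111*, 10-00*, 10-11*, 101-0*, 101-1*, 1010-*, 1011-*, 11-00*, 11-01*, 11-10*, 11-11*, 110-0*, 110-1*, 1100-*, 1101-*, 111-0*, 111-1*, 1110-*, 1111-*
[col 2] -01-0*, -01-1*, -010-*, -011-*, -10-0*, -10-1*, -100-*, -101-*, 001--*, 010--*, 1--00, 1--11, 1-1-0*, 1-1-1*, 1-10-*, 1-11-*, 101--*, 11--0*, 11--1*, 11-0-*, 11-1-*, 110--*, 111--*
[col 3] -01--, -10--, 1-1--, 11---
Prime implicants: -01--, -10--, 1--00, 1--11, 1-1--, 11---
PI chart (minterm → PIs covering it):
  4 | -01--  (sole → essential)
  5 | -01--  (sole → essential)
  6 | -01--  (sole → essential)
  7 | -01--  (sole → essential)
  8 | -10--  (sole → essential)
  9 | -10--  (sole → essential)
  11 | -10--  (sole → essential)
  16 | 1--00  (sole → essential)
  19 | 1--11  (sole → essential)
  20 | -01--,1--00,1-1--
  21 | -01--,1-1--
  22 | -01--,1-1--
  23 | -01--,1--11,1-1--
  24 | -10--,1--00,11---
  25 | -10--,11---
  26 | -10--,11---
  28 | 1--00,1-1--,11---
  29 | 1-1--,11---
  30 | 1-1--,11---
  31 | 1--11,1-1--,11---
Essential prime implicants: -01--, -10--, 1--00, 1--11

4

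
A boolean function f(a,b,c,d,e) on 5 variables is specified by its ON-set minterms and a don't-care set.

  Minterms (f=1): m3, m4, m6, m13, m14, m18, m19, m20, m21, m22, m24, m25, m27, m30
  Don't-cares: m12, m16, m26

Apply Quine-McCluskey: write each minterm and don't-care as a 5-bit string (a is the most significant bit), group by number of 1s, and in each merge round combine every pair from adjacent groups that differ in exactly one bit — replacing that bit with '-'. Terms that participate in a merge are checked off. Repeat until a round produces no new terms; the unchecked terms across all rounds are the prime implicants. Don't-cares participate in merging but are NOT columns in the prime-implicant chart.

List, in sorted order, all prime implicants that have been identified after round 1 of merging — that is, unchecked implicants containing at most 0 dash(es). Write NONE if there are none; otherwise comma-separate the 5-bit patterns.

NONE

Round 0: 00011✓ 00100✓ 00110✓ 01100✓ 01101✓ 01110✓ 10000✓ 10010✓ 10011✓ 10100✓ 10101✓ 10110✓ 11000✓ 11001✓ 11010✓ 11011✓ 11110✓
Round 1: -0011 -0100✓ -0110✓ -1110✓ 0-100✓ 0-110✓ 001-0✓ 011-0✓ 0110- 1-000✓ 1-010✓ 1-011✓ 1-110✓ 10-00✓ 10-10✓ 100-0✓ 1001-✓ 101-0✓ 1010- 11-10✓ 110-0✓ 110-1✓ 1100-✓ 1101-✓
Round 2: --110 -01-0 0-1-0 1--10 1-0-0 1-01- 10--0 110--
PIs = {--110, -0011, -01-0, 0-1-0, 0110-, 1--10, 1-0-0, 1-01-, 10--0, 1010-, 110--}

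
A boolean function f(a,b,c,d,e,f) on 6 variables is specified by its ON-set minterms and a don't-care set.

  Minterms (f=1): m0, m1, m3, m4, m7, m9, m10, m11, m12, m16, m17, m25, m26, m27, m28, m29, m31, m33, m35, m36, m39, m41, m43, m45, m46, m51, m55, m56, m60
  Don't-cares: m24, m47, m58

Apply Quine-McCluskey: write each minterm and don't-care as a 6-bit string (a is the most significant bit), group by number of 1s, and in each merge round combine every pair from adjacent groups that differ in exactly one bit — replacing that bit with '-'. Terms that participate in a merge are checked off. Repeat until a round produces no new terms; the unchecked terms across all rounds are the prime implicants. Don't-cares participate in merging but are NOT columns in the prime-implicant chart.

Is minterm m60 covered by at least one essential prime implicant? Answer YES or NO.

YES

Round 0: 000000✓ 000001✓ 000011✓ 000100✓ 000111✓ 001001✓ 001010✓ 001011✓ 001100✓ 010000✓ 010001✓ 011000✓ 011001✓ 011010✓ 011011✓ 011100✓ 011101✓ 011111✓ 100001✓ 100011✓ 100100✓ 100111✓ 101001✓ 101011✓ 101101✓ 101110✓ 101111✓ 110011✓ 110111✓ 111000✓ 111010✓ 111100✓
Round 1: -00001✓ -00011✓ -00100 -00111✓ -01001✓ -01011✓ -11000✓ -11010✓ -11100✓ 0-0000✓ 0-0001✓ 0-1001✓ 0-1010✓ 0-1011✓ 0-1100 00-001✓ 00-011✓ 00-100 000-00 000-11✓ 0000-1✓ 00000-✓ 0010-1✓ 00101-✓ 01-000✓ 01-001✓ 01000-✓ 011-00✓ 011-01✓ 011-11✓ 0110-0✓ 0110-1✓ 01100-✓ 01101-✓ 0111-1✓ 01110-✓ 1-0011✓ 1-0111✓ 10-001✓ 10-011✓ 10-111✓ 100-11✓ 1000-1✓ 101-01✓ 101-11✓ 1010-1✓ 1011-1✓ 10111- 110-11✓ 111-00✓ 1110-0✓
Round 2: -0-001✓ -0-011✓ -00-11 -000-1✓ -010-1✓ -11-00 -110-0 0--001 0-000- 0-10-1 0-101- 00-0-1✓ 01-00- 011--1 011-0- 0110-- 1-0-11 10--11 10-0-1✓ 101--1
Round 3: -0-0-1
PIs = {-0-0-1, -00-11, -00100, -11-00, -110-0, 0--001, 0-000-, 0-10-1, 0-101-, 0-1100, 00-100, 000-00, 01-00-, 011--1, 011-0-, 0110--, 1-0-11, 10--11, 101--1, 10111-}
Coverage chart:
  m0: 0-000-,000-00
  m1: -0-0-1,0--001,0-000-
  m3: -0-0-1,-00-11
  m4: -00100,00-100,000-00
  m7: -00-11 ←essential
  m9: -0-0-1,0--001,0-10-1
  m10: 0-101- ←essential
  m11: -0-0-1,0-10-1,0-101-
  m12: 0-1100,00-100
  m16: 0-000-,01-00-
  m17: 0--001,0-000-,01-00-
  m25: 0--001,0-10-1,01-00-,011--1,011-0-,0110--
  m26: -110-0,0-101-,0110--
  m27: 0-10-1,0-101-,011--1,0110--
  m28: -11-00,0-1100,011-0-
  m29: 011--1,011-0-
  m31: 011--1 ←essential
  m33: -0-0-1 ←essential
  m35: -0-0-1,-00-11,1-0-11,10--11
  m36: -00100 ←essential
  m39: -00-11,1-0-11,10--11
  m41: -0-0-1,101--1
  m43: -0-0-1,10--11,101--1
  m45: 101--1 ←essential
  m46: 10111- ←essential
  m51: 1-0-11 ←essential
  m55: 1-0-11 ←essential
  m56: -11-00,-110-0
  m60: -11-00 ←essential
Essential: -0-0-1, -00-11, -00100, -11-00, 0-101-, 011--1, 1-0-11, 101--1, 10111-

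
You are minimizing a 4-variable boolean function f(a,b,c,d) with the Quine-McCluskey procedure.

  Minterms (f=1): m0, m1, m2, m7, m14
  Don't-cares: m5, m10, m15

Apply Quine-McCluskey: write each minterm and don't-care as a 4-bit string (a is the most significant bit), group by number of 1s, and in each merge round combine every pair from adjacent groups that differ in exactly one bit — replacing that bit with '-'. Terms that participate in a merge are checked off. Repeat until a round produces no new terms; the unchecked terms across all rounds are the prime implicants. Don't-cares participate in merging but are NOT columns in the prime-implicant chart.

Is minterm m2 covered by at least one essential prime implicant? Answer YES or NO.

NO

size-2^0 implicants → 0000(✓)  0001(✓)  0010(✓)  0101(✓)  0111(✓)  1010(✓)  1110(✓)  1111(✓)
size-2^1 implicants → -010  -111  0-01  00-0  000-  01-1  1-10  111-
Unchecked terms (primes): -010, -111, 0-01, 00-0, 000-, 01-1, 1-10, 111-
Minterm coverage:
  m0 ⊆ 00-0,000-
  m1 ⊆ 0-01,000-
  m2 ⊆ -010,00-0
  m7 ⊆ -111,01-1
  m14 ⊆ 1-10,111-
(no essential prime implicants)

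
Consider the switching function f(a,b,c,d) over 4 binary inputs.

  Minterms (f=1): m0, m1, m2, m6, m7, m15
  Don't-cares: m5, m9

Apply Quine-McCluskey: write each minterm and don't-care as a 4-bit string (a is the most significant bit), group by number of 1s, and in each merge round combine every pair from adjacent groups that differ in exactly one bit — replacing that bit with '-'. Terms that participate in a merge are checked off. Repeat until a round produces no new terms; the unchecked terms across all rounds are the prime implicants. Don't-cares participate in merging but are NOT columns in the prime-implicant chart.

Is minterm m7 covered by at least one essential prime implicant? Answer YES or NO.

YES

size-2^0 implicants → 0000(✓)  0001(✓)  0010(✓)  0101(✓)  0110(✓)  0111(✓)  1001(✓)  1111(✓)
size-2^1 implicants → -001  -111  0-01  0-10  00-0  000-  01-1  011-
Unchecked terms (primes): -001, -111, 0-01, 0-10, 00-0, 000-, 01-1, 011-
Minterm coverage:
  m0 ⊆ 00-0,000-
  m1 ⊆ -001,0-01,000-
  m2 ⊆ 0-10,00-0
  m6 ⊆ 0-10,011-
  m7 ⊆ -111,01-1,011-
  m15 ⊆ -111 [E]
E = {-111}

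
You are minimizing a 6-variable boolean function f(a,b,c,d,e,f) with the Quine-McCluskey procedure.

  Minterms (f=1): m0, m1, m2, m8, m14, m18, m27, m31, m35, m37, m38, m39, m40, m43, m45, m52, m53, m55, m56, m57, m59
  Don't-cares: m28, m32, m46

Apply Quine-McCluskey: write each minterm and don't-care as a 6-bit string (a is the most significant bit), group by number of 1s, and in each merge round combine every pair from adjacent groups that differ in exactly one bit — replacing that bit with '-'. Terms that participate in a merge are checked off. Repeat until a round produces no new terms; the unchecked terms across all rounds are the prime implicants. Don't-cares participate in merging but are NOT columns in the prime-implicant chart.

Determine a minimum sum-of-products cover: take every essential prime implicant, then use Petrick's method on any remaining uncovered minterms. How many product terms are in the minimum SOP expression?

Round 0: 000000✓ 000001✓ 000010✓ 001000✓ 001110✓ 010010✓ 011011✓ 011100 011111✓ 100000✓ 100011✓ 100101✓ 100110✓ 100111✓ 101000✓ 101011✓ 101101✓ 101110✓ 110100✓ 110101✓ 110111✓ 111000✓ 111001✓ 111011✓
Round 1: -00000✓ -01000✓ -01110 -11011 0-0010 00-000✓ 0000-0 00000- 011-11 1-0101✓ 1-0111✓ 1-1000 1-1011 10-000✓ 10-011 10-101 10-110 100-11 1001-1✓ 10011- 1101-1✓ 11010- 1110-1 11100-
Round 2: -0-000 1-01-1
PIs = {-0-000, -01110, -11011, 0-0010, 0000-0, 00000-, 011-11, 011100, 1-01-1, 1-1000, 1-1011, 10-011, 10-101, 10-110, 100-11, 10011-, 11010-, 1110-1, 11100-}
Coverage chart:
  m0: -0-000,0000-0,00000-
  m1: 00000- ←essential
  m2: 0-0010,0000-0
  m8: -0-000 ←essential
  m14: -01110 ←essential
  m18: 0-0010 ←essential
  m27: -11011,011-11
  m31: 011-11 ←essential
  m35: 10-011,100-11
  m37: 1-01-1,10-101
  m38: 10-110,10011-
  m39: 1-01-1,100-11,10011-
  m40: -0-000,1-1000
  m43: 1-1011,10-011
  m45: 10-101 ←essential
  m52: 11010- ←essential
  m53: 1-01-1,11010-
  m55: 1-01-1 ←essential
  m56: 1-1000,11100-
  m57: 1110-1,11100-
  m59: -11011,1-1011,1110-1
Essential: -0-000, -01110, 0-0010, 00000-, 011-11, 1-01-1, 10-101, 11010-
Petrick residual → -11011, 10-011, 10-110, 11100-
Min cover (12 terms): b'd'e'f' + b'cdef' + bcd'ef + a'c'd'ef' + a'b'c'd'e' + a'bcef + ac'df + ab'd'ef + ab'de'f + ab'def' + abc'de' + abcd'e'

12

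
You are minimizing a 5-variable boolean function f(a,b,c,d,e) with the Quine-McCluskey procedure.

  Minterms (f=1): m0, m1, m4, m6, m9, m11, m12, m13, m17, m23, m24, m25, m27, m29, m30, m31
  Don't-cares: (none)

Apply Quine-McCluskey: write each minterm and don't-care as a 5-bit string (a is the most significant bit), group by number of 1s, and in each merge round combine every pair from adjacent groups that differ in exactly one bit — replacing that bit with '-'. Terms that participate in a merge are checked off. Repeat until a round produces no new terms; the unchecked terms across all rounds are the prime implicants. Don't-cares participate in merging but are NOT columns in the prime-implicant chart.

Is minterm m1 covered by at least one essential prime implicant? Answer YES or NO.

size-2^0 implicants → 00000(✓)  00001(✓)  00100(✓)  00110(✓)  01001(✓)  01011(✓)  01100(✓)  01101(✓)  10001(✓)  10111(✓)  11000(✓)  11001(✓)  11011(✓)  11101(✓)  11110(✓)  11111(✓)
size-2^1 implicants → -0001(✓)  -1001(✓)  -1011(✓)  -1101(✓)  0-001(✓)  0-100  00-00  0000-  001-0  01-01(✓)  010-1(✓)  0110-  1-001(✓)  1-111  11-01(✓)  11-11(✓)  110-1(✓)  1100-  111-1(✓)  1111-
size-2^2 implicants → --001  -1-01  -10-1  11--1
Unchecked terms (primes): --001, -1-01, -10-1, 0-100, 00-00, 0000-, 001-0, 0110-, 1-111, 11--1, 1100-, 1111-
Minterm coverage:
  m0 ⊆ 00-00,0000-
  m1 ⊆ --001,0000-
  m4 ⊆ 0-100,00-00,001-0
  m6 ⊆ 001-0 [E]
  m9 ⊆ --001,-1-01,-10-1
  m11 ⊆ -10-1 [E]
  m12 ⊆ 0-100,0110-
  m13 ⊆ -1-01,0110-
  m17 ⊆ --001 [E]
  m23 ⊆ 1-111 [E]
  m24 ⊆ 1100- [E]
  m25 ⊆ --001,-1-01,-10-1,11--1,1100-
  m27 ⊆ -10-1,11--1
  m29 ⊆ -1-01,11--1
  m30 ⊆ 1111- [E]
  m31 ⊆ 1-111,11--1,1111-
E = {--001, -10-1, 001-0, 1-111, 1100-, 1111-}

YES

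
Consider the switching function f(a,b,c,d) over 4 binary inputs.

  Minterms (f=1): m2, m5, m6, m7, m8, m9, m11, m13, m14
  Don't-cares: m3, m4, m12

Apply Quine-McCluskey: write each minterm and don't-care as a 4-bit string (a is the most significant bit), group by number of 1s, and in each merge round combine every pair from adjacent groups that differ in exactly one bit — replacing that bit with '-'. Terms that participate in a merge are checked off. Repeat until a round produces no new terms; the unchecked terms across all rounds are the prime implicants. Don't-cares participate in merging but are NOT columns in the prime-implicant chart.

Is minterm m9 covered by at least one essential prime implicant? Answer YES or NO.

Round 0: 0010✓ 0011✓ 0100✓ 0101✓ 0110✓ 0111✓ 1000✓ 1001✓ 1011✓ 1100✓ 1101✓ 1110✓
Round 1: -011 -100✓ -101✓ -110✓ 0-10✓ 0-11✓ 001-✓ 01-0✓ 01-1✓ 010-✓ 011-✓ 1-00✓ 1-01✓ 10-1 100-✓ 11-0✓ 110-✓
Round 2: -1-0 -10- 0-1- 01-- 1-0-
PIs = {-011, -1-0, -10-, 0-1-, 01--, 1-0-, 10-1}
Coverage chart:
  m2: 0-1- ←essential
  m5: -10-,01--
  m6: -1-0,0-1-,01--
  m7: 0-1-,01--
  m8: 1-0- ←essential
  m9: 1-0-,10-1
  m11: -011,10-1
  m13: -10-,1-0-
  m14: -1-0 ←essential
Essential: -1-0, 0-1-, 1-0-

YES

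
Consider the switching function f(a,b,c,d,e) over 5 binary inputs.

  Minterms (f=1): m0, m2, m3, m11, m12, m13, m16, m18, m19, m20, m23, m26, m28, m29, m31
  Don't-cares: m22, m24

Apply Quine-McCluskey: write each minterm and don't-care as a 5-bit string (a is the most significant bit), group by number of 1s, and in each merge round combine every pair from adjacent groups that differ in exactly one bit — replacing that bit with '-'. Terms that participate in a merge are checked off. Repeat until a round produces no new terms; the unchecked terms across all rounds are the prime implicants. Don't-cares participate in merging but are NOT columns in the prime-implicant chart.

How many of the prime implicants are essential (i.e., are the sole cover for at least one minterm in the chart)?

4

size-2^0 implicants → 00000(✓)  00010(✓)  00011(✓)  01011(✓)  01100(✓)  01101(✓)  10000(✓)  10010(✓)  10011(✓)  10100(✓)  10110(✓)  10111(✓)  11000(✓)  11010(✓)  11100(✓)  11101(✓)  11111(✓)
size-2^1 implicants → -0000(✓)  -0010(✓)  -0011(✓)  -1100(✓)  -1101(✓)  0-011  000-0(✓)  0001-(✓)  0110-(✓)  1-000(✓)  1-010(✓)  1-100(✓)  1-111  10-00(✓)  10-10(✓)  10-11(✓)  100-0(✓)  1001-(✓)  101-0(✓)  1011-(✓)  11-00(✓)  110-0(✓)  111-1  1110-(✓)
size-2^2 implicants → -00-0  -001-  -110-  1--00  1-0-0  10--0  10-1-
Unchecked terms (primes): -00-0, -001-, -110-, 0-011, 1--00, 1-0-0, 1-111, 10--0, 10-1-, 111-1
Minterm coverage:
  m0 ⊆ -00-0 [E]
  m2 ⊆ -00-0,-001-
  m3 ⊆ -001-,0-011
  m11 ⊆ 0-011 [E]
  m12 ⊆ -110- [E]
  m13 ⊆ -110- [E]
  m16 ⊆ -00-0,1--00,1-0-0,10--0
  m18 ⊆ -00-0,-001-,1-0-0,10--0,10-1-
  m19 ⊆ -001-,10-1-
  m20 ⊆ 1--00,10--0
  m23 ⊆ 1-111,10-1-
  m26 ⊆ 1-0-0 [E]
  m28 ⊆ -110-,1--00
  m29 ⊆ -110-,111-1
  m31 ⊆ 1-111,111-1
E = {-00-0, -110-, 0-011, 1-0-0}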